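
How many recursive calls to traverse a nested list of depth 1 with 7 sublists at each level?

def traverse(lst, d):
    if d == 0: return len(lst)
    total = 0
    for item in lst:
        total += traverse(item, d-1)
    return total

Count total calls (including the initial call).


At depth 0 (root): 1 call
At depth 1: each of 1 parents calls traverse on 7 children = 7 calls
Total: 1 + 7 = 8

8


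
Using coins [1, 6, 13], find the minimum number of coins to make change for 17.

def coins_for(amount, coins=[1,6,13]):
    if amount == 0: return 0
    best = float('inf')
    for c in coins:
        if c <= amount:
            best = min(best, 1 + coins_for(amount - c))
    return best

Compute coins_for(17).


Building up with DP:
coins_for(0) = 0
coins_for(1) = min(1+coins_for(0)=1+0=1) = 1
coins_for(2) = min(1+coins_for(1)=1+1=2) = 2
coins_for(3) = min(1+coins_for(2)=1+2=3) = 3
coins_for(4) = min(1+coins_for(3)=1+3=4) = 4
coins_for(5) = min(1+coins_for(4)=1+4=5) = 5
coins_for(6) = min(1+coins_for(5)=1+5=6, 1+coins_for(0)=1+0=1) = 1
coins_for(7) = min(1+coins_for(6)=1+1=2, 1+coins_for(1)=1+1=2) = 2
coins_for(8) = min(1+coins_for(7)=1+2=3, 1+coins_for(2)=1+2=3) = 3
coins_for(9) = min(1+coins_for(8)=1+3=4, 1+coins_for(3)=1+3=4) = 4
coins_for(10) = min(1+coins_for(9)=1+4=5, 1+coins_for(4)=1+4=5) = 5
coins_for(11) = min(1+coins_for(10)=1+5=6, 1+coins_for(5)=1+5=6) = 6
coins_for(12) = min(1+coins_for(11)=1+6=7, 1+coins_for(6)=1+1=2) = 2
coins_for(13) = min(1+coins_for(12)=1+2=3, 1+coins_for(7)=1+2=3, 1+coins_for(0)=1+0=1) = 1
coins_for(14) = min(1+coins_for(13)=1+1=2, 1+coins_for(8)=1+3=4, 1+coins_for(1)=1+1=2) = 2
coins_for(15) = min(1+coins_for(14)=1+2=3, 1+coins_for(9)=1+4=5, 1+coins_for(2)=1+2=3) = 3
coins_for(16) = min(1+coins_for(15)=1+3=4, 1+coins_for(10)=1+5=6, 1+coins_for(3)=1+3=4) = 4
coins_for(17) = min(1+coins_for(16)=1+4=5, 1+coins_for(11)=1+6=7, 1+coins_for(4)=1+4=5) = 5

5


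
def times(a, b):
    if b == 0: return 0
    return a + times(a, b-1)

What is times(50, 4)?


times(50, 4) = 50 + times(50, 3)
times(50, 3) = 50 + times(50, 2)
times(50, 2) = 50 + times(50, 1)
times(50, 1) = 50 + times(50, 0)
times(50, 0) = 0  (base case)
Total: 50 + 50 + 50 + 50 + 0 = 200

200


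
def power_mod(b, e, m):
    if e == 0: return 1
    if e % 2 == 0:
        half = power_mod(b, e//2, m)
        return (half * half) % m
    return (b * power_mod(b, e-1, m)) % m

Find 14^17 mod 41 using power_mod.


power_mod(14, 17, 41): e is odd, compute power_mod(14, 16, 41)
  power_mod(14, 16, 41): e is even, compute power_mod(14, 8, 41)
    power_mod(14, 8, 41): e is even, compute power_mod(14, 4, 41)
      power_mod(14, 4, 41): e is even, compute power_mod(14, 2, 41)
        power_mod(14, 2, 41): e is even, compute power_mod(14, 1, 41)
          power_mod(14, 1, 41): e is odd, compute power_mod(14, 0, 41)
          power_mod(14, 0, 41) = 1
          (14 * 1) % 41 = 14
        half=14, (14*14) % 41 = 32
      half=32, (32*32) % 41 = 40
    half=40, (40*40) % 41 = 1
  half=1, (1*1) % 41 = 1
(14 * 1) % 41 = 14

14


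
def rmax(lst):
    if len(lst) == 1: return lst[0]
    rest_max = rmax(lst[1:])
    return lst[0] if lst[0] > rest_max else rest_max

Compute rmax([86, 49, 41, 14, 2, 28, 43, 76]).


rmax([86, 49, 41, 14, 2, 28, 43, 76]): compare 86 with rmax([49, 41, 14, 2, 28, 43, 76])
rmax([49, 41, 14, 2, 28, 43, 76]): compare 49 with rmax([41, 14, 2, 28, 43, 76])
rmax([41, 14, 2, 28, 43, 76]): compare 41 with rmax([14, 2, 28, 43, 76])
rmax([14, 2, 28, 43, 76]): compare 14 with rmax([2, 28, 43, 76])
rmax([2, 28, 43, 76]): compare 2 with rmax([28, 43, 76])
rmax([28, 43, 76]): compare 28 with rmax([43, 76])
rmax([43, 76]): compare 43 with rmax([76])
rmax([76]) = 76  (base case)
Compare 43 with 76 -> 76
Compare 28 with 76 -> 76
Compare 2 with 76 -> 76
Compare 14 with 76 -> 76
Compare 41 with 76 -> 76
Compare 49 with 76 -> 76
Compare 86 with 76 -> 86

86


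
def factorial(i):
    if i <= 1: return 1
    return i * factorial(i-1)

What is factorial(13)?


factorial(13)
= 13 * factorial(12)
= 13 * 12 * factorial(11)
= 13 * 12 * 11 * factorial(10)
= 13 * 12 * 11 * 10 * factorial(9)
= 13 * 12 * 11 * 10 * 9 * factorial(8)
= 13 * 12 * 11 * 10 * 9 * 8 * factorial(7)
= 13 * 12 * 11 * 10 * 9 * 8 * 7 * factorial(6)
= 13 * 12 * 11 * 10 * 9 * 8 * 7 * 6 * factorial(5)
= 13 * 12 * 11 * 10 * 9 * 8 * 7 * 6 * 5 * factorial(4)
= 13 * 12 * 11 * 10 * 9 * 8 * 7 * 6 * 5 * 4 * factorial(3)
= 13 * 12 * 11 * 10 * 9 * 8 * 7 * 6 * 5 * 4 * 3 * factorial(2)
= 13 * 12 * 11 * 10 * 9 * 8 * 7 * 6 * 5 * 4 * 3 * 2 * factorial(1)
= 13 * 12 * 11 * 10 * 9 * 8 * 7 * 6 * 5 * 4 * 3 * 2 * 1
= 6227020800

6227020800


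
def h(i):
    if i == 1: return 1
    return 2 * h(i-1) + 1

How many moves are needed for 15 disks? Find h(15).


h(15) = 2 * h(14) + 1
h(14) = 2 * h(13) + 1
h(13) = 2 * h(12) + 1
h(12) = 2 * h(11) + 1
h(11) = 2 * h(10) + 1
h(10) = 2 * h(9) + 1
h(9) = 2 * h(8) + 1
h(8) = 2 * h(7) + 1
h(7) = 2 * h(6) + 1
h(6) = 2 * h(5) + 1
h(5) = 2 * h(4) + 1
h(4) = 2 * h(3) + 1
h(3) = 2 * h(2) + 1
h(2) = 2 * h(1) + 1
h(1) = 1  (base case)
h(2) = 2 * 1 + 1 = 3
h(3) = 2 * 3 + 1 = 7
h(4) = 2 * 7 + 1 = 15
h(5) = 2 * 15 + 1 = 31
h(6) = 2 * 31 + 1 = 63
h(7) = 2 * 63 + 1 = 127
h(8) = 2 * 127 + 1 = 255
h(9) = 2 * 255 + 1 = 511
h(10) = 2 * 511 + 1 = 1023
h(11) = 2 * 1023 + 1 = 2047
h(12) = 2 * 2047 + 1 = 4095
h(13) = 2 * 4095 + 1 = 8191
h(14) = 2 * 8191 + 1 = 16383
h(15) = 2 * 16383 + 1 = 32767

32767


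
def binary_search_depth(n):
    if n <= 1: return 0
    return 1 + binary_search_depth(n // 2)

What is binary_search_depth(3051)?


3051 / 2 = 1525
1525 / 2 = 762
762 / 2 = 381
381 / 2 = 190
190 / 2 = 95
95 / 2 = 47
47 / 2 = 23
23 / 2 = 11
11 / 2 = 5
5 / 2 = 2
2 / 2 = 1
Reached 1 after 11 halvings

11


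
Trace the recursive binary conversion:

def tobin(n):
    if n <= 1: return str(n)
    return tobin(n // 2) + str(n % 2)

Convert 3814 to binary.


tobin(3814) = tobin(1907) + '0'
tobin(1907) = tobin(953) + '1'
tobin(953) = tobin(476) + '1'
tobin(476) = tobin(238) + '0'
tobin(238) = tobin(119) + '0'
tobin(119) = tobin(59) + '1'
tobin(59) = tobin(29) + '1'
tobin(29) = tobin(14) + '1'
tobin(14) = tobin(7) + '0'
tobin(7) = tobin(3) + '1'
tobin(3) = tobin(1) + '1'
tobin(1) = '1'  (base case)
Concatenating: '1' + '1' + '1' + '0' + '1' + '1' + '1' + '0' + '0' + '1' + '1' + '0' = '111011100110'

111011100110


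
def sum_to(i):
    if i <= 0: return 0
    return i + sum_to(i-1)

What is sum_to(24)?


sum_to(24)
= 24 + 23 + 22 + 21 + 20 + 19 + 18 + 17 + 16 + 15 + 14 + 13 + 12 + 11 + 10 + 9 + 8 + 7 + 6 + 5 + 4 + 3 + 2 + 1 + sum_to(0)
= 24 + 23 + 22 + 21 + 20 + 19 + 18 + 17 + 16 + 15 + 14 + 13 + 12 + 11 + 10 + 9 + 8 + 7 + 6 + 5 + 4 + 3 + 2 + 1 + 0
= 300

300


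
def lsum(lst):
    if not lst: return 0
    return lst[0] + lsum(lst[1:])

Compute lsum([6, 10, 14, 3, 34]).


lsum([6, 10, 14, 3, 34]) = 6 + lsum([10, 14, 3, 34])
lsum([10, 14, 3, 34]) = 10 + lsum([14, 3, 34])
lsum([14, 3, 34]) = 14 + lsum([3, 34])
lsum([3, 34]) = 3 + lsum([34])
lsum([34]) = 34 + lsum([])
lsum([]) = 0  (base case)
Total: 6 + 10 + 14 + 3 + 34 + 0 = 67

67


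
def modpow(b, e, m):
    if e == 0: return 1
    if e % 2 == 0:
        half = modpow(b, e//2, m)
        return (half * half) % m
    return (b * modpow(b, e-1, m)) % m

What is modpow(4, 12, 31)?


modpow(4, 12, 31): e is even, compute modpow(4, 6, 31)
  modpow(4, 6, 31): e is even, compute modpow(4, 3, 31)
    modpow(4, 3, 31): e is odd, compute modpow(4, 2, 31)
      modpow(4, 2, 31): e is even, compute modpow(4, 1, 31)
        modpow(4, 1, 31): e is odd, compute modpow(4, 0, 31)
          modpow(4, 0, 31) = 1
        (4 * 1) % 31 = 4
      half=4, (4*4) % 31 = 16
    (4 * 16) % 31 = 2
  half=2, (2*2) % 31 = 4
half=4, (4*4) % 31 = 16

16


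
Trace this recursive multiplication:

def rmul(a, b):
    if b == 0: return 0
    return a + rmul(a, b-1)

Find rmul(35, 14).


rmul(35, 14) = 35 + rmul(35, 13)
rmul(35, 13) = 35 + rmul(35, 12)
rmul(35, 12) = 35 + rmul(35, 11)
rmul(35, 11) = 35 + rmul(35, 10)
rmul(35, 10) = 35 + rmul(35, 9)
rmul(35, 9) = 35 + rmul(35, 8)
rmul(35, 8) = 35 + rmul(35, 7)
rmul(35, 7) = 35 + rmul(35, 6)
rmul(35, 6) = 35 + rmul(35, 5)
rmul(35, 5) = 35 + rmul(35, 4)
rmul(35, 4) = 35 + rmul(35, 3)
rmul(35, 3) = 35 + rmul(35, 2)
rmul(35, 2) = 35 + rmul(35, 1)
rmul(35, 1) = 35 + rmul(35, 0)
rmul(35, 0) = 0  (base case)
Total: 35 + 35 + 35 + 35 + 35 + 35 + 35 + 35 + 35 + 35 + 35 + 35 + 35 + 35 + 0 = 490

490


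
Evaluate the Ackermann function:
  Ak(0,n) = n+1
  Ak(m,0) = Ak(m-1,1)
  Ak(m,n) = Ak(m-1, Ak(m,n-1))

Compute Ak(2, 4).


Ak(2, 4) = Ak(1, Ak(2, 3))
  Ak(2, 3) = Ak(1, Ak(2, 2))
    Ak(2, 2) = Ak(1, Ak(2, 1))
      Ak(2, 1) = Ak(1, Ak(2, 0))
        Ak(2, 0) = Ak(1, 1)
          Ak(1, 1) = Ak(0, Ak(1, 0))
          Ak(1, 0) = Ak(0, 1)
          Ak(0, 1) = 2
            = Ak(0, 2)
          Ak(0, 2) = 3
        = Ak(1, 3)
        Ak(1, 3) = Ak(0, Ak(1, 2))
          Ak(1, 2) = Ak(0, Ak(1, 1))
          Ak(1, 1) = Ak(0, Ak(1, 0))
          Ak(1, 0) = Ak(0, 1)
          Ak(0, 1) = 2
            = Ak(0, 2)
          Ak(0, 2) = 3
            = Ak(0, 3)
          Ak(0, 3) = 4
          = Ak(0, 4)
          Ak(0, 4) = 5
      = Ak(1, 5)
      Ak(1, 5) = Ak(0, Ak(1, 4))
        Ak(1, 4) = Ak(0, Ak(1, 3))
... (trace truncated)
Result: Ak(2, 4) = 11

11


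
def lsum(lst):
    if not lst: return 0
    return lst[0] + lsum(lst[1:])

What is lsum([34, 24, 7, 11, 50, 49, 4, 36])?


lsum([34, 24, 7, 11, 50, 49, 4, 36]) = 34 + lsum([24, 7, 11, 50, 49, 4, 36])
lsum([24, 7, 11, 50, 49, 4, 36]) = 24 + lsum([7, 11, 50, 49, 4, 36])
lsum([7, 11, 50, 49, 4, 36]) = 7 + lsum([11, 50, 49, 4, 36])
lsum([11, 50, 49, 4, 36]) = 11 + lsum([50, 49, 4, 36])
lsum([50, 49, 4, 36]) = 50 + lsum([49, 4, 36])
lsum([49, 4, 36]) = 49 + lsum([4, 36])
lsum([4, 36]) = 4 + lsum([36])
lsum([36]) = 36 + lsum([])
lsum([]) = 0  (base case)
Total: 34 + 24 + 7 + 11 + 50 + 49 + 4 + 36 + 0 = 215

215


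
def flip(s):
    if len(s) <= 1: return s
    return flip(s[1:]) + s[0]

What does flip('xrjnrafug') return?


flip('xrjnrafug') = flip('rjnrafug') + 'x'
flip('rjnrafug') = flip('jnrafug') + 'r'
flip('jnrafug') = flip('nrafug') + 'j'
flip('nrafug') = flip('rafug') + 'n'
flip('rafug') = flip('afug') + 'r'
flip('afug') = flip('fug') + 'a'
flip('fug') = flip('ug') + 'f'
flip('ug') = flip('g') + 'u'
flip('g') = 'g'  (base case)
Concatenating: 'g' + 'u' + 'f' + 'a' + 'r' + 'n' + 'j' + 'r' + 'x' = 'gufarnjrx'

gufarnjrx


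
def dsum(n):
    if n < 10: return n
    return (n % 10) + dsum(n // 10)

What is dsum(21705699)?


dsum(21705699) = 9 + dsum(2170569)
dsum(2170569) = 9 + dsum(217056)
dsum(217056) = 6 + dsum(21705)
dsum(21705) = 5 + dsum(2170)
dsum(2170) = 0 + dsum(217)
dsum(217) = 7 + dsum(21)
dsum(21) = 1 + dsum(2)
dsum(2) = 2  (base case)
Total: 9 + 9 + 6 + 5 + 0 + 7 + 1 + 2 = 39

39


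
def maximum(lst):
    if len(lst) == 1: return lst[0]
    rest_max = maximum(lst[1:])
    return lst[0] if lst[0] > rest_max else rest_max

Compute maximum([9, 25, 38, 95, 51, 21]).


maximum([9, 25, 38, 95, 51, 21]): compare 9 with maximum([25, 38, 95, 51, 21])
maximum([25, 38, 95, 51, 21]): compare 25 with maximum([38, 95, 51, 21])
maximum([38, 95, 51, 21]): compare 38 with maximum([95, 51, 21])
maximum([95, 51, 21]): compare 95 with maximum([51, 21])
maximum([51, 21]): compare 51 with maximum([21])
maximum([21]) = 21  (base case)
Compare 51 with 21 -> 51
Compare 95 with 51 -> 95
Compare 38 with 95 -> 95
Compare 25 with 95 -> 95
Compare 9 with 95 -> 95

95


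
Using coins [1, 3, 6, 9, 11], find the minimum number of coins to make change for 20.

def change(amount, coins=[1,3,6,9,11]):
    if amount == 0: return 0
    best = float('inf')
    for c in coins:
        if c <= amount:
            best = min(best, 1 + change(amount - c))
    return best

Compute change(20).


Building up with DP:
change(0) = 0
change(1) = min(1+change(0)=1+0=1) = 1
change(2) = min(1+change(1)=1+1=2) = 2
change(3) = min(1+change(2)=1+2=3, 1+change(0)=1+0=1) = 1
change(4) = min(1+change(3)=1+1=2, 1+change(1)=1+1=2) = 2
change(5) = min(1+change(4)=1+2=3, 1+change(2)=1+2=3) = 3
change(6) = min(1+change(5)=1+3=4, 1+change(3)=1+1=2, 1+change(0)=1+0=1) = 1
change(7) = min(1+change(6)=1+1=2, 1+change(4)=1+2=3, 1+change(1)=1+1=2) = 2
change(8) = min(1+change(7)=1+2=3, 1+change(5)=1+3=4, 1+change(2)=1+2=3) = 3
change(9) = min(1+change(8)=1+3=4, 1+change(6)=1+1=2, 1+change(3)=1+1=2, 1+change(0)=1+0=1) = 1
change(10) = min(1+change(9)=1+1=2, 1+change(7)=1+2=3, 1+change(4)=1+2=3, 1+change(1)=1+1=2) = 2
change(11) = min(1+change(10)=1+2=3, 1+change(8)=1+3=4, 1+change(5)=1+3=4, 1+change(2)=1+2=3, 1+change(0)=1+0=1) = 1
change(12) = min(1+change(11)=1+1=2, 1+change(9)=1+1=2, 1+change(6)=1+1=2, 1+change(3)=1+1=2, 1+change(1)=1+1=2) = 2
change(13) = min(1+change(12)=1+2=3, 1+change(10)=1+2=3, 1+change(7)=1+2=3, 1+change(4)=1+2=3, 1+change(2)=1+2=3) = 3
change(14) = min(1+change(13)=1+3=4, 1+change(11)=1+1=2, 1+change(8)=1+3=4, 1+change(5)=1+3=4, 1+change(3)=1+1=2) = 2
change(15) = min(1+change(14)=1+2=3, 1+change(12)=1+2=3, 1+change(9)=1+1=2, 1+change(6)=1+1=2, 1+change(4)=1+2=3) = 2
change(16) = min(1+change(15)=1+2=3, 1+change(13)=1+3=4, 1+change(10)=1+2=3, 1+change(7)=1+2=3, 1+change(5)=1+3=4) = 3
change(17) = min(1+change(16)=1+3=4, 1+change(14)=1+2=3, 1+change(11)=1+1=2, 1+change(8)=1+3=4, 1+change(6)=1+1=2) = 2
change(18) = min(1+change(17)=1+2=3, 1+change(15)=1+2=3, 1+change(12)=1+2=3, 1+change(9)=1+1=2, 1+change(7)=1+2=3) = 2
change(19) = min(1+change(18)=1+2=3, 1+change(16)=1+3=4, 1+change(13)=1+3=4, 1+change(10)=1+2=3, 1+change(8)=1+3=4) = 3
change(20) = min(1+change(19)=1+3=4, 1+change(17)=1+2=3, 1+change(14)=1+2=3, 1+change(11)=1+1=2, 1+change(9)=1+1=2) = 2

2


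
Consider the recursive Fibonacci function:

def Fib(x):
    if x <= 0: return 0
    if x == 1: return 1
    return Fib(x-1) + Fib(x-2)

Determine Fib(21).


Computing Fib(21) bottom-up:
Fib(0) = 0
Fib(1) = 1
Fib(2) = Fib(1) + Fib(0) = 1 + 0 = 1
Fib(3) = Fib(2) + Fib(1) = 1 + 1 = 2
Fib(4) = Fib(3) + Fib(2) = 2 + 1 = 3
Fib(5) = Fib(4) + Fib(3) = 3 + 2 = 5
Fib(6) = Fib(5) + Fib(4) = 5 + 3 = 8
Fib(7) = Fib(6) + Fib(5) = 8 + 5 = 13
Fib(8) = Fib(7) + Fib(6) = 13 + 8 = 21
Fib(9) = Fib(8) + Fib(7) = 21 + 13 = 34
Fib(10) = Fib(9) + Fib(8) = 34 + 21 = 55
Fib(11) = Fib(10) + Fib(9) = 55 + 34 = 89
Fib(12) = Fib(11) + Fib(10) = 89 + 55 = 144
Fib(13) = Fib(12) + Fib(11) = 144 + 89 = 233
Fib(14) = Fib(13) + Fib(12) = 233 + 144 = 377
Fib(15) = Fib(14) + Fib(13) = 377 + 233 = 610
Fib(16) = Fib(15) + Fib(14) = 610 + 377 = 987
Fib(17) = Fib(16) + Fib(15) = 987 + 610 = 1597
Fib(18) = Fib(17) + Fib(16) = 1597 + 987 = 2584
Fib(19) = Fib(18) + Fib(17) = 2584 + 1597 = 4181
Fib(20) = Fib(19) + Fib(18) = 4181 + 2584 = 6765
Fib(21) = Fib(20) + Fib(19) = 6765 + 4181 = 10946

10946


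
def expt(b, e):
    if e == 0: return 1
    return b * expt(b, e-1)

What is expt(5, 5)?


expt(5, 5)
= 5 * expt(5, 4)
= 5 * 5 * expt(5, 3)
= 5 * 5 * 5 * expt(5, 2)
= 5 * 5 * 5 * 5 * expt(5, 1)
= 5 * 5 * 5 * 5 * 5 * expt(5, 0)
= 5 * 5 * 5 * 5 * 5 * 1
= 3125

3125


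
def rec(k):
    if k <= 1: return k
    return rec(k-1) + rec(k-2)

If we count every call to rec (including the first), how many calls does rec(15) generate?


Let C(n) = total calls for rec(n)
C(0) = 1, C(1) = 1
C(2) = 1 + C(1) + C(0) = 1 + 1 + 1 = 3
C(3) = 1 + C(2) + C(1) = 1 + 3 + 1 = 5
C(4) = 1 + C(3) + C(2) = 1 + 5 + 3 = 9
C(5) = 1 + C(4) + C(3) = 1 + 9 + 5 = 15
C(6) = 1 + C(5) + C(4) = 1 + 15 + 9 = 25
C(7) = 1 + C(6) + C(5) = 1 + 25 + 15 = 41
C(8) = 1 + C(7) + C(6) = 1 + 41 + 25 = 67
C(9) = 1 + C(8) + C(7) = 1 + 67 + 41 = 109
C(10) = 1 + C(9) + C(8) = 1 + 109 + 67 = 177
C(11) = 1 + C(10) + C(9) = 1 + 177 + 109 = 287
C(12) = 1 + C(11) + C(10) = 1 + 287 + 177 = 465
C(13) = 1 + C(12) + C(11) = 1 + 465 + 287 = 753
C(14) = 1 + C(13) + C(12) = 1 + 753 + 465 = 1219
C(15) = 1 + C(14) + C(13) = 1 + 1219 + 753 = 1973

1973


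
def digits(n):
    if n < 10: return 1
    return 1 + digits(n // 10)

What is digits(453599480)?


digits(453599480) = 1 + digits(45359948)
digits(45359948) = 1 + digits(4535994)
digits(4535994) = 1 + digits(453599)
digits(453599) = 1 + digits(45359)
digits(45359) = 1 + digits(4535)
digits(4535) = 1 + digits(453)
digits(453) = 1 + digits(45)
digits(45) = 1 + digits(4)
digits(4) = 1  (base case: 4 < 10)
Unwinding: 1 + 1 + 1 + 1 + 1 + 1 + 1 + 1 + 1 = 9

9


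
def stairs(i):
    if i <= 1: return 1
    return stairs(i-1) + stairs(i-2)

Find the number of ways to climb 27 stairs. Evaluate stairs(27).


Building up from base cases:
stairs(0) = 1
stairs(1) = 1
stairs(2) = stairs(1) + stairs(0) = 1 + 1 = 2
stairs(3) = stairs(2) + stairs(1) = 2 + 1 = 3
stairs(4) = stairs(3) + stairs(2) = 3 + 2 = 5
stairs(5) = stairs(4) + stairs(3) = 5 + 3 = 8
stairs(6) = stairs(5) + stairs(4) = 8 + 5 = 13
stairs(7) = stairs(6) + stairs(5) = 13 + 8 = 21
stairs(8) = stairs(7) + stairs(6) = 21 + 13 = 34
stairs(9) = stairs(8) + stairs(7) = 34 + 21 = 55
stairs(10) = stairs(9) + stairs(8) = 55 + 34 = 89
stairs(11) = stairs(10) + stairs(9) = 89 + 55 = 144
stairs(12) = stairs(11) + stairs(10) = 144 + 89 = 233
stairs(13) = stairs(12) + stairs(11) = 233 + 144 = 377
stairs(14) = stairs(13) + stairs(12) = 377 + 233 = 610
stairs(15) = stairs(14) + stairs(13) = 610 + 377 = 987
stairs(16) = stairs(15) + stairs(14) = 987 + 610 = 1597
stairs(17) = stairs(16) + stairs(15) = 1597 + 987 = 2584
stairs(18) = stairs(17) + stairs(16) = 2584 + 1597 = 4181
stairs(19) = stairs(18) + stairs(17) = 4181 + 2584 = 6765
stairs(20) = stairs(19) + stairs(18) = 6765 + 4181 = 10946
stairs(21) = stairs(20) + stairs(19) = 10946 + 6765 = 17711
stairs(22) = stairs(21) + stairs(20) = 17711 + 10946 = 28657
stairs(23) = stairs(22) + stairs(21) = 28657 + 17711 = 46368
stairs(24) = stairs(23) + stairs(22) = 46368 + 28657 = 75025
stairs(25) = stairs(24) + stairs(23) = 75025 + 46368 = 121393
stairs(26) = stairs(25) + stairs(24) = 121393 + 75025 = 196418
stairs(27) = stairs(26) + stairs(25) = 196418 + 121393 = 317811

317811


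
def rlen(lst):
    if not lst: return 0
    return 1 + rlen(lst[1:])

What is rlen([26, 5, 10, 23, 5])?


rlen([26, 5, 10, 23, 5]) = 1 + rlen([5, 10, 23, 5])
rlen([5, 10, 23, 5]) = 1 + rlen([10, 23, 5])
rlen([10, 23, 5]) = 1 + rlen([23, 5])
rlen([23, 5]) = 1 + rlen([5])
rlen([5]) = 1 + rlen([])
rlen([]) = 0  (base case)
Unwinding: 1 + 1 + 1 + 1 + 1 + 0 = 5

5


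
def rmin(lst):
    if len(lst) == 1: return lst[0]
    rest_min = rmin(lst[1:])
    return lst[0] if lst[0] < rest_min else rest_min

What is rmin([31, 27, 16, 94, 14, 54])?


rmin([31, 27, 16, 94, 14, 54]): compare 31 with rmin([27, 16, 94, 14, 54])
rmin([27, 16, 94, 14, 54]): compare 27 with rmin([16, 94, 14, 54])
rmin([16, 94, 14, 54]): compare 16 with rmin([94, 14, 54])
rmin([94, 14, 54]): compare 94 with rmin([14, 54])
rmin([14, 54]): compare 14 with rmin([54])
rmin([54]) = 54  (base case)
Compare 14 with 54 -> 14
Compare 94 with 14 -> 14
Compare 16 with 14 -> 14
Compare 27 with 14 -> 14
Compare 31 with 14 -> 14

14


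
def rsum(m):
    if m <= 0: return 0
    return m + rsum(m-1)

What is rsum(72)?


rsum(72)
= 72 + 71 + 70 + 69 + 68 + 67 + 66 + 65 + 64 + 63 + 62 + 61 + 60 + 59 + 58 + 57 + 56 + 55 + 54 + 53 + 52 + 51 + 50 + 49 + 48 + 47 + 46 + 45 + 44 + 43 + 42 + 41 + 40 + 39 + 38 + 37 + 36 + 35 + 34 + 33 + 32 + 31 + 30 + 29 + 28 + 27 + 26 + 25 + 24 + 23 + 22 + 21 + 20 + 19 + 18 + 17 + 16 + 15 + 14 + 13 + 12 + 11 + 10 + 9 + 8 + 7 + 6 + 5 + 4 + 3 + 2 + 1 + rsum(0)
= 72 + 71 + 70 + 69 + 68 + 67 + 66 + 65 + 64 + 63 + 62 + 61 + 60 + 59 + 58 + 57 + 56 + 55 + 54 + 53 + 52 + 51 + 50 + 49 + 48 + 47 + 46 + 45 + 44 + 43 + 42 + 41 + 40 + 39 + 38 + 37 + 36 + 35 + 34 + 33 + 32 + 31 + 30 + 29 + 28 + 27 + 26 + 25 + 24 + 23 + 22 + 21 + 20 + 19 + 18 + 17 + 16 + 15 + 14 + 13 + 12 + 11 + 10 + 9 + 8 + 7 + 6 + 5 + 4 + 3 + 2 + 1 + 0
= 2628

2628


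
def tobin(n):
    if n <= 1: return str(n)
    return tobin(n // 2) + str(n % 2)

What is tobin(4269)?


tobin(4269) = tobin(2134) + '1'
tobin(2134) = tobin(1067) + '0'
tobin(1067) = tobin(533) + '1'
tobin(533) = tobin(266) + '1'
tobin(266) = tobin(133) + '0'
tobin(133) = tobin(66) + '1'
tobin(66) = tobin(33) + '0'
tobin(33) = tobin(16) + '1'
tobin(16) = tobin(8) + '0'
tobin(8) = tobin(4) + '0'
tobin(4) = tobin(2) + '0'
tobin(2) = tobin(1) + '0'
tobin(1) = '1'  (base case)
Concatenating: '1' + '0' + '0' + '0' + '0' + '1' + '0' + '1' + '0' + '1' + '1' + '0' + '1' = '1000010101101'

1000010101101


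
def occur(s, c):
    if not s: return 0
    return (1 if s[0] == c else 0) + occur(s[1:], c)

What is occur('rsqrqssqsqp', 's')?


s[0]='r' != 's' -> 0
s[0]='s' == 's' -> 1
s[0]='q' != 's' -> 0
s[0]='r' != 's' -> 0
s[0]='q' != 's' -> 0
s[0]='s' == 's' -> 1
s[0]='s' == 's' -> 1
s[0]='q' != 's' -> 0
s[0]='s' == 's' -> 1
s[0]='q' != 's' -> 0
s[0]='p' != 's' -> 0
Sum: 0 + 1 + 0 + 0 + 0 + 1 + 1 + 0 + 1 + 0 + 0 = 4

4


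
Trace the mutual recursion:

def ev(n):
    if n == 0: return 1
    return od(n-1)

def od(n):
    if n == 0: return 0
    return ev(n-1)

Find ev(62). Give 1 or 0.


ev(62) = od(61)
od(61) = ev(60)
ev(60) = od(59)
od(59) = ev(58)
ev(58) = od(57)
od(57) = ev(56)
ev(56) = od(55)
od(55) = ev(54)
ev(54) = od(53)
od(53) = ev(52)
ev(52) = od(51)
od(51) = ev(50)
ev(50) = od(49)
od(49) = ev(48)
ev(48) = od(47)
od(47) = ev(46)
ev(46) = od(45)
od(45) = ev(44)
ev(44) = od(43)
od(43) = ev(42)
ev(42) = od(41)
od(41) = ev(40)
ev(40) = od(39)
od(39) = ev(38)
ev(38) = od(37)
od(37) = ev(36)
ev(36) = od(35)
od(35) = ev(34)
ev(34) = od(33)
od(33) = ev(32)
ev(32) = od(31)
od(31) = ev(30)
ev(30) = od(29)
od(29) = ev(28)
ev(28) = od(27)
od(27) = ev(26)
ev(26) = od(25)
od(25) = ev(24)
ev(24) = od(23)
od(23) = ev(22)
ev(22) = od(21)
od(21) = ev(20)
ev(20) = od(19)
od(19) = ev(18)
ev(18) = od(17)
od(17) = ev(16)
ev(16) = od(15)
od(15) = ev(14)
ev(14) = od(13)
od(13) = ev(12)
ev(12) = od(11)
od(11) = ev(10)
ev(10) = od(9)
od(9) = ev(8)
ev(8) = od(7)
od(7) = ev(6)
ev(6) = od(5)
od(5) = ev(4)
ev(4) = od(3)
od(3) = ev(2)
ev(2) = od(1)
od(1) = ev(0)
ev(0) = 1  (base case)
Result: 1

1


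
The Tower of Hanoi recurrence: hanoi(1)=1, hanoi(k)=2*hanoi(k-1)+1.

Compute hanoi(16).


hanoi(16) = 2 * hanoi(15) + 1
hanoi(15) = 2 * hanoi(14) + 1
hanoi(14) = 2 * hanoi(13) + 1
hanoi(13) = 2 * hanoi(12) + 1
hanoi(12) = 2 * hanoi(11) + 1
hanoi(11) = 2 * hanoi(10) + 1
hanoi(10) = 2 * hanoi(9) + 1
hanoi(9) = 2 * hanoi(8) + 1
hanoi(8) = 2 * hanoi(7) + 1
hanoi(7) = 2 * hanoi(6) + 1
hanoi(6) = 2 * hanoi(5) + 1
hanoi(5) = 2 * hanoi(4) + 1
hanoi(4) = 2 * hanoi(3) + 1
hanoi(3) = 2 * hanoi(2) + 1
hanoi(2) = 2 * hanoi(1) + 1
hanoi(1) = 1  (base case)
hanoi(2) = 2 * 1 + 1 = 3
hanoi(3) = 2 * 3 + 1 = 7
hanoi(4) = 2 * 7 + 1 = 15
hanoi(5) = 2 * 15 + 1 = 31
hanoi(6) = 2 * 31 + 1 = 63
hanoi(7) = 2 * 63 + 1 = 127
hanoi(8) = 2 * 127 + 1 = 255
hanoi(9) = 2 * 255 + 1 = 511
hanoi(10) = 2 * 511 + 1 = 1023
hanoi(11) = 2 * 1023 + 1 = 2047
hanoi(12) = 2 * 2047 + 1 = 4095
hanoi(13) = 2 * 4095 + 1 = 8191
hanoi(14) = 2 * 8191 + 1 = 16383
hanoi(15) = 2 * 16383 + 1 = 32767
hanoi(16) = 2 * 32767 + 1 = 65535

65535


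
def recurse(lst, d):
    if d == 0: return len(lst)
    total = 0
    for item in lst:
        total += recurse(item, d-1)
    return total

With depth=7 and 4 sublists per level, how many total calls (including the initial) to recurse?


At depth 0 (root): 1 call
At depth 1: each of 1 parents calls recurse on 4 children = 4 calls
At depth 2: each of 4 parents calls recurse on 4 children = 16 calls
At depth 3: each of 16 parents calls recurse on 4 children = 64 calls
At depth 4: each of 64 parents calls recurse on 4 children = 256 calls
At depth 5: each of 256 parents calls recurse on 4 children = 1024 calls
At depth 6: each of 1024 parents calls recurse on 4 children = 4096 calls
At depth 7: each of 4096 parents calls recurse on 4 children = 16384 calls
Total: 1 + 4 + 16 + 64 + 256 + 1024 + 4096 + 16384 = 21845

21845


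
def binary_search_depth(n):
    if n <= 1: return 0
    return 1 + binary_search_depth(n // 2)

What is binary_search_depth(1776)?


1776 / 2 = 888
888 / 2 = 444
444 / 2 = 222
222 / 2 = 111
111 / 2 = 55
55 / 2 = 27
27 / 2 = 13
13 / 2 = 6
6 / 2 = 3
3 / 2 = 1
Reached 1 after 10 halvings

10


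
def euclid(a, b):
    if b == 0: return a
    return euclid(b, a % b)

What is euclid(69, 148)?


euclid(69, 148) = euclid(148, 69)
euclid(148, 69) = euclid(69, 10)
euclid(69, 10) = euclid(10, 9)
euclid(10, 9) = euclid(9, 1)
euclid(9, 1) = euclid(1, 0)
euclid(1, 0) = 1  (base case)

1


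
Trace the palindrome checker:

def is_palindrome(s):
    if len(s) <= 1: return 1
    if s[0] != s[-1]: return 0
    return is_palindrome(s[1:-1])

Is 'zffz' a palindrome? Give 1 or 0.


is_palindrome('zffz'): s[0]='z' == s[-1]='z' -> check is_palindrome('ff')
is_palindrome('ff'): s[0]='f' == s[-1]='f' -> check is_palindrome('')
is_palindrome(''): len <= 1 -> return 1  (base case)
Result: 1 (palindrome)

1


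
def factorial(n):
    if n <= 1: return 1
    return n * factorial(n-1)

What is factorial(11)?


factorial(11)
= 11 * factorial(10)
= 11 * 10 * factorial(9)
= 11 * 10 * 9 * factorial(8)
= 11 * 10 * 9 * 8 * factorial(7)
= 11 * 10 * 9 * 8 * 7 * factorial(6)
= 11 * 10 * 9 * 8 * 7 * 6 * factorial(5)
= 11 * 10 * 9 * 8 * 7 * 6 * 5 * factorial(4)
= 11 * 10 * 9 * 8 * 7 * 6 * 5 * 4 * factorial(3)
= 11 * 10 * 9 * 8 * 7 * 6 * 5 * 4 * 3 * factorial(2)
= 11 * 10 * 9 * 8 * 7 * 6 * 5 * 4 * 3 * 2 * factorial(1)
= 11 * 10 * 9 * 8 * 7 * 6 * 5 * 4 * 3 * 2 * 1
= 39916800

39916800


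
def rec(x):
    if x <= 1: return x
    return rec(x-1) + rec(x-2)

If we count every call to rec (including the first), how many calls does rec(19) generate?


Let C(n) = total calls for rec(n)
C(0) = 1, C(1) = 1
C(2) = 1 + C(1) + C(0) = 1 + 1 + 1 = 3
C(3) = 1 + C(2) + C(1) = 1 + 3 + 1 = 5
C(4) = 1 + C(3) + C(2) = 1 + 5 + 3 = 9
C(5) = 1 + C(4) + C(3) = 1 + 9 + 5 = 15
C(6) = 1 + C(5) + C(4) = 1 + 15 + 9 = 25
C(7) = 1 + C(6) + C(5) = 1 + 25 + 15 = 41
C(8) = 1 + C(7) + C(6) = 1 + 41 + 25 = 67
C(9) = 1 + C(8) + C(7) = 1 + 67 + 41 = 109
C(10) = 1 + C(9) + C(8) = 1 + 109 + 67 = 177
C(11) = 1 + C(10) + C(9) = 1 + 177 + 109 = 287
C(12) = 1 + C(11) + C(10) = 1 + 287 + 177 = 465
C(13) = 1 + C(12) + C(11) = 1 + 465 + 287 = 753
C(14) = 1 + C(13) + C(12) = 1 + 753 + 465 = 1219
C(15) = 1 + C(14) + C(13) = 1 + 1219 + 753 = 1973
C(16) = 1 + C(15) + C(14) = 1 + 1973 + 1219 = 3193
C(17) = 1 + C(16) + C(15) = 1 + 3193 + 1973 = 5167
C(18) = 1 + C(17) + C(16) = 1 + 5167 + 3193 = 8361
C(19) = 1 + C(18) + C(17) = 1 + 8361 + 5167 = 13529

13529


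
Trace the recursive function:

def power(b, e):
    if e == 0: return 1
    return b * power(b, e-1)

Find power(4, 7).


power(4, 7)
= 4 * power(4, 6)
= 4 * 4 * power(4, 5)
= 4 * 4 * 4 * power(4, 4)
= 4 * 4 * 4 * 4 * power(4, 3)
= 4 * 4 * 4 * 4 * 4 * power(4, 2)
= 4 * 4 * 4 * 4 * 4 * 4 * power(4, 1)
= 4 * 4 * 4 * 4 * 4 * 4 * 4 * power(4, 0)
= 4 * 4 * 4 * 4 * 4 * 4 * 4 * 1
= 16384

16384


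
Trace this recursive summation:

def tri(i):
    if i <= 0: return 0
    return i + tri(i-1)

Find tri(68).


tri(68)
= 68 + 67 + 66 + 65 + 64 + 63 + 62 + 61 + 60 + 59 + 58 + 57 + 56 + 55 + 54 + 53 + 52 + 51 + 50 + 49 + 48 + 47 + 46 + 45 + 44 + 43 + 42 + 41 + 40 + 39 + 38 + 37 + 36 + 35 + 34 + 33 + 32 + 31 + 30 + 29 + 28 + 27 + 26 + 25 + 24 + 23 + 22 + 21 + 20 + 19 + 18 + 17 + 16 + 15 + 14 + 13 + 12 + 11 + 10 + 9 + 8 + 7 + 6 + 5 + 4 + 3 + 2 + 1 + tri(0)
= 68 + 67 + 66 + 65 + 64 + 63 + 62 + 61 + 60 + 59 + 58 + 57 + 56 + 55 + 54 + 53 + 52 + 51 + 50 + 49 + 48 + 47 + 46 + 45 + 44 + 43 + 42 + 41 + 40 + 39 + 38 + 37 + 36 + 35 + 34 + 33 + 32 + 31 + 30 + 29 + 28 + 27 + 26 + 25 + 24 + 23 + 22 + 21 + 20 + 19 + 18 + 17 + 16 + 15 + 14 + 13 + 12 + 11 + 10 + 9 + 8 + 7 + 6 + 5 + 4 + 3 + 2 + 1 + 0
= 2346

2346


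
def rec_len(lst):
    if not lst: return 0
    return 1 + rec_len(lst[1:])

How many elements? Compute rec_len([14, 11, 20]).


rec_len([14, 11, 20]) = 1 + rec_len([11, 20])
rec_len([11, 20]) = 1 + rec_len([20])
rec_len([20]) = 1 + rec_len([])
rec_len([]) = 0  (base case)
Unwinding: 1 + 1 + 1 + 0 = 3

3


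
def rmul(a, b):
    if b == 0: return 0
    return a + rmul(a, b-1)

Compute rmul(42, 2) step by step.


rmul(42, 2) = 42 + rmul(42, 1)
rmul(42, 1) = 42 + rmul(42, 0)
rmul(42, 0) = 0  (base case)
Total: 42 + 42 + 0 = 84

84


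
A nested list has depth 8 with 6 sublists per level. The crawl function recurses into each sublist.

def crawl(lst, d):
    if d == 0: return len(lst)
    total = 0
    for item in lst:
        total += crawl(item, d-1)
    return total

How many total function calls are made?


At depth 0 (root): 1 call
At depth 1: each of 1 parents calls crawl on 6 children = 6 calls
At depth 2: each of 6 parents calls crawl on 6 children = 36 calls
At depth 3: each of 36 parents calls crawl on 6 children = 216 calls
At depth 4: each of 216 parents calls crawl on 6 children = 1296 calls
At depth 5: each of 1296 parents calls crawl on 6 children = 7776 calls
At depth 6: each of 7776 parents calls crawl on 6 children = 46656 calls
At depth 7: each of 46656 parents calls crawl on 6 children = 279936 calls
At depth 8: each of 279936 parents calls crawl on 6 children = 1679616 calls
Total: 1 + 6 + 36 + 216 + 1296 + 7776 + 46656 + 279936 + 1679616 = 2015539

2015539


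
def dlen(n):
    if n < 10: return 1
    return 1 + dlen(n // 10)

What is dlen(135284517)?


dlen(135284517) = 1 + dlen(13528451)
dlen(13528451) = 1 + dlen(1352845)
dlen(1352845) = 1 + dlen(135284)
dlen(135284) = 1 + dlen(13528)
dlen(13528) = 1 + dlen(1352)
dlen(1352) = 1 + dlen(135)
dlen(135) = 1 + dlen(13)
dlen(13) = 1 + dlen(1)
dlen(1) = 1  (base case: 1 < 10)
Unwinding: 1 + 1 + 1 + 1 + 1 + 1 + 1 + 1 + 1 = 9

9


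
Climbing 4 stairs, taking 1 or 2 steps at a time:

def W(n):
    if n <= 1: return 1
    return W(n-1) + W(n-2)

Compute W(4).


Building up from base cases:
W(0) = 1
W(1) = 1
W(2) = W(1) + W(0) = 1 + 1 = 2
W(3) = W(2) + W(1) = 2 + 1 = 3
W(4) = W(3) + W(2) = 3 + 2 = 5

5


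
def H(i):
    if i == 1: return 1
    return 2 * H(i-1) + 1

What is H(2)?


H(2) = 2 * H(1) + 1
H(1) = 1  (base case)
H(2) = 2 * 1 + 1 = 3

3


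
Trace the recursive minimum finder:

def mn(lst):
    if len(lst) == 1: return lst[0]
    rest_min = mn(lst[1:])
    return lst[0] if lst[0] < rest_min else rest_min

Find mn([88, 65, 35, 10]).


mn([88, 65, 35, 10]): compare 88 with mn([65, 35, 10])
mn([65, 35, 10]): compare 65 with mn([35, 10])
mn([35, 10]): compare 35 with mn([10])
mn([10]) = 10  (base case)
Compare 35 with 10 -> 10
Compare 65 with 10 -> 10
Compare 88 with 10 -> 10

10


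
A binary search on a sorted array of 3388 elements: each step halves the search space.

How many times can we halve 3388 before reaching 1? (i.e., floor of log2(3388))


3388 / 2 = 1694
1694 / 2 = 847
847 / 2 = 423
423 / 2 = 211
211 / 2 = 105
105 / 2 = 52
52 / 2 = 26
26 / 2 = 13
13 / 2 = 6
6 / 2 = 3
3 / 2 = 1
Reached 1 after 11 halvings

11


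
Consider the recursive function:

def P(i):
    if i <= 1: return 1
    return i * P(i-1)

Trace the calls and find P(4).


P(4)
= 4 * P(3)
= 4 * 3 * P(2)
= 4 * 3 * 2 * P(1)
= 4 * 3 * 2 * 1
= 24

24


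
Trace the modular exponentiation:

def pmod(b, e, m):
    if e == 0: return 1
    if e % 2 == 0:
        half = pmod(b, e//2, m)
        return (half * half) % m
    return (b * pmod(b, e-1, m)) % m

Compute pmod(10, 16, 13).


pmod(10, 16, 13): e is even, compute pmod(10, 8, 13)
  pmod(10, 8, 13): e is even, compute pmod(10, 4, 13)
    pmod(10, 4, 13): e is even, compute pmod(10, 2, 13)
      pmod(10, 2, 13): e is even, compute pmod(10, 1, 13)
        pmod(10, 1, 13): e is odd, compute pmod(10, 0, 13)
          pmod(10, 0, 13) = 1
        (10 * 1) % 13 = 10
      half=10, (10*10) % 13 = 9
    half=9, (9*9) % 13 = 3
  half=3, (3*3) % 13 = 9
half=9, (9*9) % 13 = 3

3


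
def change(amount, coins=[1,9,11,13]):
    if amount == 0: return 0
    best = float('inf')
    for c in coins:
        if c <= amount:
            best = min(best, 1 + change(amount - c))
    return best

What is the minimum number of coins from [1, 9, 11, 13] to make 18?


Building up with DP:
change(0) = 0
change(1) = min(1+change(0)=1+0=1) = 1
change(2) = min(1+change(1)=1+1=2) = 2
change(3) = min(1+change(2)=1+2=3) = 3
change(4) = min(1+change(3)=1+3=4) = 4
change(5) = min(1+change(4)=1+4=5) = 5
change(6) = min(1+change(5)=1+5=6) = 6
change(7) = min(1+change(6)=1+6=7) = 7
change(8) = min(1+change(7)=1+7=8) = 8
change(9) = min(1+change(8)=1+8=9, 1+change(0)=1+0=1) = 1
change(10) = min(1+change(9)=1+1=2, 1+change(1)=1+1=2) = 2
change(11) = min(1+change(10)=1+2=3, 1+change(2)=1+2=3, 1+change(0)=1+0=1) = 1
change(12) = min(1+change(11)=1+1=2, 1+change(3)=1+3=4, 1+change(1)=1+1=2) = 2
change(13) = min(1+change(12)=1+2=3, 1+change(4)=1+4=5, 1+change(2)=1+2=3, 1+change(0)=1+0=1) = 1
change(14) = min(1+change(13)=1+1=2, 1+change(5)=1+5=6, 1+change(3)=1+3=4, 1+change(1)=1+1=2) = 2
change(15) = min(1+change(14)=1+2=3, 1+change(6)=1+6=7, 1+change(4)=1+4=5, 1+change(2)=1+2=3) = 3
change(16) = min(1+change(15)=1+3=4, 1+change(7)=1+7=8, 1+change(5)=1+5=6, 1+change(3)=1+3=4) = 4
change(17) = min(1+change(16)=1+4=5, 1+change(8)=1+8=9, 1+change(6)=1+6=7, 1+change(4)=1+4=5) = 5
change(18) = min(1+change(17)=1+5=6, 1+change(9)=1+1=2, 1+change(7)=1+7=8, 1+change(5)=1+5=6) = 2

2


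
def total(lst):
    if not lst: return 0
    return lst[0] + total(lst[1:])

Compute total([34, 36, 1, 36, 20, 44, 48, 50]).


total([34, 36, 1, 36, 20, 44, 48, 50]) = 34 + total([36, 1, 36, 20, 44, 48, 50])
total([36, 1, 36, 20, 44, 48, 50]) = 36 + total([1, 36, 20, 44, 48, 50])
total([1, 36, 20, 44, 48, 50]) = 1 + total([36, 20, 44, 48, 50])
total([36, 20, 44, 48, 50]) = 36 + total([20, 44, 48, 50])
total([20, 44, 48, 50]) = 20 + total([44, 48, 50])
total([44, 48, 50]) = 44 + total([48, 50])
total([48, 50]) = 48 + total([50])
total([50]) = 50 + total([])
total([]) = 0  (base case)
Total: 34 + 36 + 1 + 36 + 20 + 44 + 48 + 50 + 0 = 269

269


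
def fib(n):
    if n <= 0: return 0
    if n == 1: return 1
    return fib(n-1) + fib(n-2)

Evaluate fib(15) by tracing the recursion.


Computing fib(15) bottom-up:
fib(0) = 0
fib(1) = 1
fib(2) = fib(1) + fib(0) = 1 + 0 = 1
fib(3) = fib(2) + fib(1) = 1 + 1 = 2
fib(4) = fib(3) + fib(2) = 2 + 1 = 3
fib(5) = fib(4) + fib(3) = 3 + 2 = 5
fib(6) = fib(5) + fib(4) = 5 + 3 = 8
fib(7) = fib(6) + fib(5) = 8 + 5 = 13
fib(8) = fib(7) + fib(6) = 13 + 8 = 21
fib(9) = fib(8) + fib(7) = 21 + 13 = 34
fib(10) = fib(9) + fib(8) = 34 + 21 = 55
fib(11) = fib(10) + fib(9) = 55 + 34 = 89
fib(12) = fib(11) + fib(10) = 89 + 55 = 144
fib(13) = fib(12) + fib(11) = 144 + 89 = 233
fib(14) = fib(13) + fib(12) = 233 + 144 = 377
fib(15) = fib(14) + fib(13) = 377 + 233 = 610

610


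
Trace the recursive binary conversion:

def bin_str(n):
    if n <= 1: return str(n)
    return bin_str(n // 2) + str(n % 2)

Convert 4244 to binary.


bin_str(4244) = bin_str(2122) + '0'
bin_str(2122) = bin_str(1061) + '0'
bin_str(1061) = bin_str(530) + '1'
bin_str(530) = bin_str(265) + '0'
bin_str(265) = bin_str(132) + '1'
bin_str(132) = bin_str(66) + '0'
bin_str(66) = bin_str(33) + '0'
bin_str(33) = bin_str(16) + '1'
bin_str(16) = bin_str(8) + '0'
bin_str(8) = bin_str(4) + '0'
bin_str(4) = bin_str(2) + '0'
bin_str(2) = bin_str(1) + '0'
bin_str(1) = '1'  (base case)
Concatenating: '1' + '0' + '0' + '0' + '0' + '1' + '0' + '0' + '1' + '0' + '1' + '0' + '0' = '1000010010100'

1000010010100


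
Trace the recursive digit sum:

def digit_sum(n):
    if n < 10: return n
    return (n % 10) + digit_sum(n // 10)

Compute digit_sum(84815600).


digit_sum(84815600) = 0 + digit_sum(8481560)
digit_sum(8481560) = 0 + digit_sum(848156)
digit_sum(848156) = 6 + digit_sum(84815)
digit_sum(84815) = 5 + digit_sum(8481)
digit_sum(8481) = 1 + digit_sum(848)
digit_sum(848) = 8 + digit_sum(84)
digit_sum(84) = 4 + digit_sum(8)
digit_sum(8) = 8  (base case)
Total: 0 + 0 + 6 + 5 + 1 + 8 + 4 + 8 = 32

32


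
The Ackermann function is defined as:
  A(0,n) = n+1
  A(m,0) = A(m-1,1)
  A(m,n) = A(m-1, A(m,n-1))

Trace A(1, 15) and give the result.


A(1, 15) = A(0, A(1, 14))
  A(1, 14) = A(0, A(1, 13))
    A(1, 13) = A(0, A(1, 12))
      A(1, 12) = A(0, A(1, 11))
        A(1, 11) = A(0, A(1, 10))
          A(1, 10) = A(0, A(1, 9))
          A(1, 9) = A(0, A(1, 8))
          A(1, 8) = A(0, A(1, 7))
          A(1, 7) = A(0, A(1, 6))
          A(1, 6) = A(0, A(1, 5))
          A(1, 5) = A(0, A(1, 4))
          A(1, 4) = A(0, A(1, 3))
          A(1, 3) = A(0, A(1, 2))
          A(1, 2) = A(0, A(1, 1))
          A(1, 1) = A(0, A(1, 0))
          A(1, 0) = A(0, 1)
          A(0, 1) = 2
            = A(0, 2)
          A(0, 2) = 3
            = A(0, 3)
          A(0, 3) = 4
            = A(0, 4)
          A(0, 4) = 5
            = A(0, 5)
          A(0, 5) = 6
... (trace truncated)
Result: A(1, 15) = 17

17


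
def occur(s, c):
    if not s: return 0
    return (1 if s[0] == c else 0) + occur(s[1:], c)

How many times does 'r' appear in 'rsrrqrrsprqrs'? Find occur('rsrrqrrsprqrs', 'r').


s[0]='r' == 'r' -> 1
s[0]='s' != 'r' -> 0
s[0]='r' == 'r' -> 1
s[0]='r' == 'r' -> 1
s[0]='q' != 'r' -> 0
s[0]='r' == 'r' -> 1
s[0]='r' == 'r' -> 1
s[0]='s' != 'r' -> 0
s[0]='p' != 'r' -> 0
s[0]='r' == 'r' -> 1
s[0]='q' != 'r' -> 0
s[0]='r' == 'r' -> 1
s[0]='s' != 'r' -> 0
Sum: 1 + 0 + 1 + 1 + 0 + 1 + 1 + 0 + 0 + 1 + 0 + 1 + 0 = 7

7


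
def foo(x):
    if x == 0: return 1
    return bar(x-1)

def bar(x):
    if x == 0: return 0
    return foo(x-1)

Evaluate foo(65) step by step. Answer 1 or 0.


foo(65) = bar(64)
bar(64) = foo(63)
foo(63) = bar(62)
bar(62) = foo(61)
foo(61) = bar(60)
bar(60) = foo(59)
foo(59) = bar(58)
bar(58) = foo(57)
foo(57) = bar(56)
bar(56) = foo(55)
foo(55) = bar(54)
bar(54) = foo(53)
foo(53) = bar(52)
bar(52) = foo(51)
foo(51) = bar(50)
bar(50) = foo(49)
foo(49) = bar(48)
bar(48) = foo(47)
foo(47) = bar(46)
bar(46) = foo(45)
foo(45) = bar(44)
bar(44) = foo(43)
foo(43) = bar(42)
bar(42) = foo(41)
foo(41) = bar(40)
bar(40) = foo(39)
foo(39) = bar(38)
bar(38) = foo(37)
foo(37) = bar(36)
bar(36) = foo(35)
foo(35) = bar(34)
bar(34) = foo(33)
foo(33) = bar(32)
bar(32) = foo(31)
foo(31) = bar(30)
bar(30) = foo(29)
foo(29) = bar(28)
bar(28) = foo(27)
foo(27) = bar(26)
bar(26) = foo(25)
foo(25) = bar(24)
bar(24) = foo(23)
foo(23) = bar(22)
bar(22) = foo(21)
foo(21) = bar(20)
bar(20) = foo(19)
foo(19) = bar(18)
bar(18) = foo(17)
foo(17) = bar(16)
bar(16) = foo(15)
foo(15) = bar(14)
bar(14) = foo(13)
foo(13) = bar(12)
bar(12) = foo(11)
foo(11) = bar(10)
bar(10) = foo(9)
foo(9) = bar(8)
bar(8) = foo(7)
foo(7) = bar(6)
bar(6) = foo(5)
foo(5) = bar(4)
bar(4) = foo(3)
foo(3) = bar(2)
bar(2) = foo(1)
foo(1) = bar(0)
bar(0) = 0  (base case)
Result: 0

0


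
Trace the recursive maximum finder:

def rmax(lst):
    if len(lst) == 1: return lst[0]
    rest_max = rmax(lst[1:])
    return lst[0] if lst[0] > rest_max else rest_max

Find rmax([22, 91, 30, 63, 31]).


rmax([22, 91, 30, 63, 31]): compare 22 with rmax([91, 30, 63, 31])
rmax([91, 30, 63, 31]): compare 91 with rmax([30, 63, 31])
rmax([30, 63, 31]): compare 30 with rmax([63, 31])
rmax([63, 31]): compare 63 with rmax([31])
rmax([31]) = 31  (base case)
Compare 63 with 31 -> 63
Compare 30 with 63 -> 63
Compare 91 with 63 -> 91
Compare 22 with 91 -> 91

91


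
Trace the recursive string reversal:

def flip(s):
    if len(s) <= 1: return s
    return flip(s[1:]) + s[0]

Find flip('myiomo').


flip('myiomo') = flip('yiomo') + 'm'
flip('yiomo') = flip('iomo') + 'y'
flip('iomo') = flip('omo') + 'i'
flip('omo') = flip('mo') + 'o'
flip('mo') = flip('o') + 'm'
flip('o') = 'o'  (base case)
Concatenating: 'o' + 'm' + 'o' + 'i' + 'y' + 'm' = 'omoiym'

omoiym


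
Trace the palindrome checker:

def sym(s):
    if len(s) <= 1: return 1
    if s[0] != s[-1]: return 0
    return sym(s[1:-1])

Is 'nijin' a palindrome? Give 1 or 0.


sym('nijin'): s[0]='n' == s[-1]='n' -> check sym('iji')
sym('iji'): s[0]='i' == s[-1]='i' -> check sym('j')
sym('j'): len <= 1 -> return 1  (base case)
Result: 1 (palindrome)

1


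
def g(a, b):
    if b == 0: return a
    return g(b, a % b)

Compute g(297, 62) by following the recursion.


g(297, 62) = g(62, 49)
g(62, 49) = g(49, 13)
g(49, 13) = g(13, 10)
g(13, 10) = g(10, 3)
g(10, 3) = g(3, 1)
g(3, 1) = g(1, 0)
g(1, 0) = 1  (base case)

1
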